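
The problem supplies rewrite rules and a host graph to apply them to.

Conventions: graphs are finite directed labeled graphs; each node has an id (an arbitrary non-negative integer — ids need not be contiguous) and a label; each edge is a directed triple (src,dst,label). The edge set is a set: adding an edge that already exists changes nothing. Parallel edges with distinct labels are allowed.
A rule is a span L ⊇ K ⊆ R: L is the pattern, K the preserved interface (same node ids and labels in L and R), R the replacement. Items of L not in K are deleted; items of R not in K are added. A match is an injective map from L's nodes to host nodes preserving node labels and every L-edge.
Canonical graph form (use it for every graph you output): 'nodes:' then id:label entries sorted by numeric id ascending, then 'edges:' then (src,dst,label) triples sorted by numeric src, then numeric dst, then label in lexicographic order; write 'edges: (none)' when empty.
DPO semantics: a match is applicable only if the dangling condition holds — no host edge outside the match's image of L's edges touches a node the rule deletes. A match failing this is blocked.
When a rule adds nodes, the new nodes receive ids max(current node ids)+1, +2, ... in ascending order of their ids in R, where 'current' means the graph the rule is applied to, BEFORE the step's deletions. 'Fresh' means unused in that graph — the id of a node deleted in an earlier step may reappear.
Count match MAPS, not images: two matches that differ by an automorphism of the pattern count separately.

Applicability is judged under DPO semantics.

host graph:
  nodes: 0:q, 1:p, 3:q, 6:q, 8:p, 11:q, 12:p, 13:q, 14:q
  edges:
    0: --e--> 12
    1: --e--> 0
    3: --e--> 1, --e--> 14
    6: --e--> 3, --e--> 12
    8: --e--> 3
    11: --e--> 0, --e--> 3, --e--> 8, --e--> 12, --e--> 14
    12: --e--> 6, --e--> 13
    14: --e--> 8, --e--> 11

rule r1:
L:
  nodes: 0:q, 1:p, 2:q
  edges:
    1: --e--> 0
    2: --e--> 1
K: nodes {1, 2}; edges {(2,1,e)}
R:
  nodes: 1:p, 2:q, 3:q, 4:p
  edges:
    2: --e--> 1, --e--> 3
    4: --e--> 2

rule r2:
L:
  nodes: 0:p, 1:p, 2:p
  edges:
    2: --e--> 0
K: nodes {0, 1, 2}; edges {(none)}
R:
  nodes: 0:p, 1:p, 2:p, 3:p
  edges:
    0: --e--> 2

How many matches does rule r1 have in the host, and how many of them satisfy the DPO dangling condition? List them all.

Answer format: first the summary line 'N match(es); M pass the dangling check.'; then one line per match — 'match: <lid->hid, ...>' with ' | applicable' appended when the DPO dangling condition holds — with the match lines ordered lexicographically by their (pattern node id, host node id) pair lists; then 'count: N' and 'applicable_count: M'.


8 match(es); 3 pass the dangling check.
match: 0->0, 1->1, 2->3
match: 0->3, 1->8, 2->11
match: 0->3, 1->8, 2->14
match: 0->6, 1->12, 2->0
match: 0->6, 1->12, 2->11
match: 0->13, 1->12, 2->0 | applicable
match: 0->13, 1->12, 2->6 | applicable
match: 0->13, 1->12, 2->11 | applicable
count: 8
applicable_count: 3


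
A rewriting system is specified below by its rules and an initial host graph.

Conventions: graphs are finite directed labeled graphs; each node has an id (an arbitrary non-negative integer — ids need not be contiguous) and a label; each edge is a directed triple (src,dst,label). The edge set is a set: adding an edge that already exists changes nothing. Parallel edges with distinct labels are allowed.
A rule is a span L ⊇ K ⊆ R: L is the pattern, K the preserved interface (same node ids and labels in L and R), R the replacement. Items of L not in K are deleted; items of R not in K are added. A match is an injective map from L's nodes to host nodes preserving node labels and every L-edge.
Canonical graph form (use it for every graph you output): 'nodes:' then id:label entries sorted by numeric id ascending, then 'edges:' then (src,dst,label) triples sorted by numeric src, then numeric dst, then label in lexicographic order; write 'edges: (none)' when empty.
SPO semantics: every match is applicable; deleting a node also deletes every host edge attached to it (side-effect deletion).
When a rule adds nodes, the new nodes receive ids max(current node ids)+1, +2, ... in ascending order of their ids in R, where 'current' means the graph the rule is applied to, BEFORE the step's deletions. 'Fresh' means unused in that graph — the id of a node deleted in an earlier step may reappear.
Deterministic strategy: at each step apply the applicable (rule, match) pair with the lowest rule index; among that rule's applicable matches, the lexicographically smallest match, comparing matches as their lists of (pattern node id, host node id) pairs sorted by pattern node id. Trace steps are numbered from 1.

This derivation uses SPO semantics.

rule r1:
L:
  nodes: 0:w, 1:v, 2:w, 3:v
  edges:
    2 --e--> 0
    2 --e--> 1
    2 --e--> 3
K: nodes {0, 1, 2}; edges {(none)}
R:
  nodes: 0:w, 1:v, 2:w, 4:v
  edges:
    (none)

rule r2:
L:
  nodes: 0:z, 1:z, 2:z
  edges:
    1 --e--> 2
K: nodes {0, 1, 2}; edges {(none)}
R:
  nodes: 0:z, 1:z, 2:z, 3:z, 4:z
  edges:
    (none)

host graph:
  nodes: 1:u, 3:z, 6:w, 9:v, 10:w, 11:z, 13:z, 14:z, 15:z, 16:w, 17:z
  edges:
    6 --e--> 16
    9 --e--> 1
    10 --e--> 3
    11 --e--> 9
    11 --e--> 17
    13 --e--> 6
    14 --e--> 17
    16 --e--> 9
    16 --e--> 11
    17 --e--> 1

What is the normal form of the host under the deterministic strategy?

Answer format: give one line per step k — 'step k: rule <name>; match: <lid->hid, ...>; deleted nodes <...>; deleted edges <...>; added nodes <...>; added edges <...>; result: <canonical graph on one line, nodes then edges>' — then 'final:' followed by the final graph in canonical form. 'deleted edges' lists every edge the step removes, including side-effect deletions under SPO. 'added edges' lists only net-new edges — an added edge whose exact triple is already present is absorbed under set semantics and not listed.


step 1: rule r2; match: 0->3, 1->11, 2->17; deleted nodes (none); deleted edges (11,17,e); added nodes 18, 19; added edges (none); result: nodes: 1:u, 3:z, 6:w, 9:v, 10:w, 11:z, 13:z, 14:z, 15:z, 16:w, 17:z, 18:z, 19:z edges: (6,16,e); (9,1,e); (10,3,e); (11,9,e); (13,6,e); (14,17,e); (16,9,e); (16,11,e); (17,1,e)
step 2: rule r2; match: 0->3, 1->14, 2->17; deleted nodes (none); deleted edges (14,17,e); added nodes 20, 21; added edges (none); result: nodes: 1:u, 3:z, 6:w, 9:v, 10:w, 11:z, 13:z, 14:z, 15:z, 16:w, 17:z, 18:z, 19:z, 20:z, 21:z edges: (6,16,e); (9,1,e); (10,3,e); (11,9,e); (13,6,e); (16,9,e); (16,11,e); (17,1,e)
final:
nodes: 1:u, 3:z, 6:w, 9:v, 10:w, 11:z, 13:z, 14:z, 15:z, 16:w, 17:z, 18:z, 19:z, 20:z, 21:z
edges: (6,16,e); (9,1,e); (10,3,e); (11,9,e); (13,6,e); (16,9,e); (16,11,e); (17,1,e)


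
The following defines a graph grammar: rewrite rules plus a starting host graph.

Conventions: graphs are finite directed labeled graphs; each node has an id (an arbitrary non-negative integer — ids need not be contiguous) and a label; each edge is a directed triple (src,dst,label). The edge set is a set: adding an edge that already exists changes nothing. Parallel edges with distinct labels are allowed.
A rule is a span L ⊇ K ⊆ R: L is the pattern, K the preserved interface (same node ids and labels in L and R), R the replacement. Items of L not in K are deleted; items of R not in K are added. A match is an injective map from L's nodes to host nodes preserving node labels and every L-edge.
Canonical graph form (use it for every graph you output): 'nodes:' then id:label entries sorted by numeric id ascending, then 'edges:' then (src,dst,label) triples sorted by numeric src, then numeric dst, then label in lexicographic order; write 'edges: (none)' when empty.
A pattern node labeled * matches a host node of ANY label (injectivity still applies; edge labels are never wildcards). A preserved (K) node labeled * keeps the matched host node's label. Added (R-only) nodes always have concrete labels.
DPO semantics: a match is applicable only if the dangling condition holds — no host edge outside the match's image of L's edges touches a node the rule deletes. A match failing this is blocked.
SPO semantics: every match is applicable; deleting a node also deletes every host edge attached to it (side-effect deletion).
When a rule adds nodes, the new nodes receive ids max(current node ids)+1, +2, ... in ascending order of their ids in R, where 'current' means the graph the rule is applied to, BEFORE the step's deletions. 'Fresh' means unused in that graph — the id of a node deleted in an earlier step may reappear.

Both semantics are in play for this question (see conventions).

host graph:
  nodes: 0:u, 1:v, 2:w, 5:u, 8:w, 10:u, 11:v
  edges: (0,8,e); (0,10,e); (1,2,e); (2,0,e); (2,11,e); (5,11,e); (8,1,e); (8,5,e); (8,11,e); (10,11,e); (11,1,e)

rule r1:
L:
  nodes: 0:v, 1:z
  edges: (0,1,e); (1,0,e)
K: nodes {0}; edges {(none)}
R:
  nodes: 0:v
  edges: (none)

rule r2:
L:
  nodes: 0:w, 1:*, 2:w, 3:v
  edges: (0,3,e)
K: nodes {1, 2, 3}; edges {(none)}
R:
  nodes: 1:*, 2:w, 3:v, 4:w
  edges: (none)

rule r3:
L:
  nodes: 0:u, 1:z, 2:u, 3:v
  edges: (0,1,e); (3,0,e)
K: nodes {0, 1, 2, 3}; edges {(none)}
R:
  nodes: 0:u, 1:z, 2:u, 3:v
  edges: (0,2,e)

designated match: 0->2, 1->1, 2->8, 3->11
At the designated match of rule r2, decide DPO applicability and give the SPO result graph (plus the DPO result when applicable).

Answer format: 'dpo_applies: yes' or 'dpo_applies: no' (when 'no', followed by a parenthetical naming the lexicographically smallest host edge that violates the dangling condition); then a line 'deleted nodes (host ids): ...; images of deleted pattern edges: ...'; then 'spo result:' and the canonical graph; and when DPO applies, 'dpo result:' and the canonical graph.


dpo_applies: no
(the rule deletes node 2, which keeps host edge (1,2,e) outside the match image — the dangling condition fails, DPO blocks; SPO proceeds and side-deletes such edges)
deleted nodes (host ids): 2; images of deleted pattern edges: (2,11,e)
spo result:
nodes: 0:u, 1:v, 5:u, 8:w, 10:u, 11:v, 12:w
edges: (0,8,e); (0,10,e); (5,11,e); (8,1,e); (8,5,e); (8,11,e); (10,11,e); (11,1,e)


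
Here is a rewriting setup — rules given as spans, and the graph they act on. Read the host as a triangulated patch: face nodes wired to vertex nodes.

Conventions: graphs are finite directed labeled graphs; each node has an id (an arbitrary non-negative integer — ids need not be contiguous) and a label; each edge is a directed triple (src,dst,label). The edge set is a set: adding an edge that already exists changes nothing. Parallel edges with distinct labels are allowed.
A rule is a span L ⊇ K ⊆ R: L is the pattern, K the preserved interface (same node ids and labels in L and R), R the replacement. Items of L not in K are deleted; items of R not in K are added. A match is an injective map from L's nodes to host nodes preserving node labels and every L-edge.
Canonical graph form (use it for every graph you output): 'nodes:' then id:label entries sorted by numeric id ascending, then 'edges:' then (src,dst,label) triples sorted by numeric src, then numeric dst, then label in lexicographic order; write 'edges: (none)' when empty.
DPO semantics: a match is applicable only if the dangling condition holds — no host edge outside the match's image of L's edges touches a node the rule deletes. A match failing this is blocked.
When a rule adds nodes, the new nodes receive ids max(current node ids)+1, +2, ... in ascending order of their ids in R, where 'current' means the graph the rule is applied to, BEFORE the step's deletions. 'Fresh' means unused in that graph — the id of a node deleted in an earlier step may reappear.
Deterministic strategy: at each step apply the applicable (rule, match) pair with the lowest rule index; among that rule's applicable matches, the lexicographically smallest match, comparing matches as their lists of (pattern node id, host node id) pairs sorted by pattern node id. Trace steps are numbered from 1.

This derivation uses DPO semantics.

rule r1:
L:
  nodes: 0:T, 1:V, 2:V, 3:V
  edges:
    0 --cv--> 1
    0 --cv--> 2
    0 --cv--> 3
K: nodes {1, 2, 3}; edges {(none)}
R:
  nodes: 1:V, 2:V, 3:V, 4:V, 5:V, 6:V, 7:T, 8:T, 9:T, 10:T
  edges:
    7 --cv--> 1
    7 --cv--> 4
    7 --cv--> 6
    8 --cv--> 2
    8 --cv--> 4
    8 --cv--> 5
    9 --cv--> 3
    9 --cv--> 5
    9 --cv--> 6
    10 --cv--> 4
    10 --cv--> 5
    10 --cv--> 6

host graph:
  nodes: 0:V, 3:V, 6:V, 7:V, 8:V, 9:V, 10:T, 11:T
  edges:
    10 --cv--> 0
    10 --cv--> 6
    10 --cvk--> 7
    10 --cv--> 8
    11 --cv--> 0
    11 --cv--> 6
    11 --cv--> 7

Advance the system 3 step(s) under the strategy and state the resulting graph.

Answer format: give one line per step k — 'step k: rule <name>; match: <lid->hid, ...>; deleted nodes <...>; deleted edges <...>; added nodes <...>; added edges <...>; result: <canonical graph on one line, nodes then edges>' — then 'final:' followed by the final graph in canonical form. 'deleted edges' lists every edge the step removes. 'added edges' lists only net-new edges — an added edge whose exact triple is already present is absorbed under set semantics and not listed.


step 1: rule r1; match: 0->11, 1->0, 2->6, 3->7; deleted nodes 11; deleted edges (11,0,cv); (11,6,cv); (11,7,cv); added nodes 12, 13, 14, 15, 16, 17, 18; added edges (15,0,cv); (15,12,cv); (15,14,cv); (16,6,cv); (16,12,cv); (16,13,cv); (17,7,cv); (17,13,cv); (17,14,cv); (18,12,cv); (18,13,cv); (18,14,cv); result: nodes: 0:V, 3:V, 6:V, 7:V, 8:V, 9:V, 10:T, 12:V, 13:V, 14:V, 15:T, 16:T, 17:T, 18:T edges: (10,0,cv); (10,6,cv); (10,7,cvk); (10,8,cv); (15,0,cv); (15,12,cv); (15,14,cv); (16,6,cv); (16,12,cv); (16,13,cv); (17,7,cv); (17,13,cv); (17,14,cv); (18,12,cv); (18,13,cv); (18,14,cv)
step 2: rule r1; match: 0->15, 1->0, 2->12, 3->14; deleted nodes 15; deleted edges (15,0,cv); (15,12,cv); (15,14,cv); added nodes 19, 20, 21, 22, 23, 24, 25; added edges (22,0,cv); (22,19,cv); (22,21,cv); (23,12,cv); (23,19,cv); (23,20,cv); (24,14,cv); (24,20,cv); (24,21,cv); (25,19,cv); (25,20,cv); (25,21,cv); result: nodes: 0:V, 3:V, 6:V, 7:V, 8:V, 9:V, 10:T, 12:V, 13:V, 14:V, 16:T, 17:T, 18:T, 19:V, 20:V, 21:V, 22:T, 23:T, 24:T, 25:T edges: (10,0,cv); (10,6,cv); (10,7,cvk); (10,8,cv); (16,6,cv); (16,12,cv); (16,13,cv); (17,7,cv); (17,13,cv); (17,14,cv); (18,12,cv); (18,13,cv); (18,14,cv); (22,0,cv); (22,19,cv); (22,21,cv); (23,12,cv); (23,19,cv); (23,20,cv); (24,14,cv); (24,20,cv); (24,21,cv); (25,19,cv); (25,20,cv); (25,21,cv)
step 3: rule r1; match: 0->16, 1->6, 2->12, 3->13; deleted nodes 16; deleted edges (16,6,cv); (16,12,cv); (16,13,cv); added nodes 26, 27, 28, 29, 30, 31, 32; added edges (29,6,cv); (29,26,cv); (29,28,cv); (30,12,cv); (30,26,cv); (30,27,cv); (31,13,cv); (31,27,cv); (31,28,cv); (32,26,cv); (32,27,cv); (32,28,cv); result: nodes: 0:V, 3:V, 6:V, 7:V, 8:V, 9:V, 10:T, 12:V, 13:V, 14:V, 17:T, 18:T, 19:V, 20:V, 21:V, 22:T, 23:T, 24:T, 25:T, 26:V, 27:V, 28:V, 29:T, 30:T, 31:T, 32:T edges: (10,0,cv); (10,6,cv); (10,7,cvk); (10,8,cv); (17,7,cv); (17,13,cv); (17,14,cv); (18,12,cv); (18,13,cv); (18,14,cv); (22,0,cv); (22,19,cv); (22,21,cv); (23,12,cv); (23,19,cv); (23,20,cv); (24,14,cv); (24,20,cv); (24,21,cv); (25,19,cv); (25,20,cv); (25,21,cv); (29,6,cv); (29,26,cv); (29,28,cv); (30,12,cv); (30,26,cv); (30,27,cv); (31,13,cv); (31,27,cv); (31,28,cv); (32,26,cv); (32,27,cv); (32,28,cv)
final:
nodes: 0:V, 3:V, 6:V, 7:V, 8:V, 9:V, 10:T, 12:V, 13:V, 14:V, 17:T, 18:T, 19:V, 20:V, 21:V, 22:T, 23:T, 24:T, 25:T, 26:V, 27:V, 28:V, 29:T, 30:T, 31:T, 32:T
edges: (10,0,cv); (10,6,cv); (10,7,cvk); (10,8,cv); (17,7,cv); (17,13,cv); (17,14,cv); (18,12,cv); (18,13,cv); (18,14,cv); (22,0,cv); (22,19,cv); (22,21,cv); (23,12,cv); (23,19,cv); (23,20,cv); (24,14,cv); (24,20,cv); (24,21,cv); (25,19,cv); (25,20,cv); (25,21,cv); (29,6,cv); (29,26,cv); (29,28,cv); (30,12,cv); (30,26,cv); (30,27,cv); (31,13,cv); (31,27,cv); (31,28,cv); (32,26,cv); (32,27,cv); (32,28,cv)


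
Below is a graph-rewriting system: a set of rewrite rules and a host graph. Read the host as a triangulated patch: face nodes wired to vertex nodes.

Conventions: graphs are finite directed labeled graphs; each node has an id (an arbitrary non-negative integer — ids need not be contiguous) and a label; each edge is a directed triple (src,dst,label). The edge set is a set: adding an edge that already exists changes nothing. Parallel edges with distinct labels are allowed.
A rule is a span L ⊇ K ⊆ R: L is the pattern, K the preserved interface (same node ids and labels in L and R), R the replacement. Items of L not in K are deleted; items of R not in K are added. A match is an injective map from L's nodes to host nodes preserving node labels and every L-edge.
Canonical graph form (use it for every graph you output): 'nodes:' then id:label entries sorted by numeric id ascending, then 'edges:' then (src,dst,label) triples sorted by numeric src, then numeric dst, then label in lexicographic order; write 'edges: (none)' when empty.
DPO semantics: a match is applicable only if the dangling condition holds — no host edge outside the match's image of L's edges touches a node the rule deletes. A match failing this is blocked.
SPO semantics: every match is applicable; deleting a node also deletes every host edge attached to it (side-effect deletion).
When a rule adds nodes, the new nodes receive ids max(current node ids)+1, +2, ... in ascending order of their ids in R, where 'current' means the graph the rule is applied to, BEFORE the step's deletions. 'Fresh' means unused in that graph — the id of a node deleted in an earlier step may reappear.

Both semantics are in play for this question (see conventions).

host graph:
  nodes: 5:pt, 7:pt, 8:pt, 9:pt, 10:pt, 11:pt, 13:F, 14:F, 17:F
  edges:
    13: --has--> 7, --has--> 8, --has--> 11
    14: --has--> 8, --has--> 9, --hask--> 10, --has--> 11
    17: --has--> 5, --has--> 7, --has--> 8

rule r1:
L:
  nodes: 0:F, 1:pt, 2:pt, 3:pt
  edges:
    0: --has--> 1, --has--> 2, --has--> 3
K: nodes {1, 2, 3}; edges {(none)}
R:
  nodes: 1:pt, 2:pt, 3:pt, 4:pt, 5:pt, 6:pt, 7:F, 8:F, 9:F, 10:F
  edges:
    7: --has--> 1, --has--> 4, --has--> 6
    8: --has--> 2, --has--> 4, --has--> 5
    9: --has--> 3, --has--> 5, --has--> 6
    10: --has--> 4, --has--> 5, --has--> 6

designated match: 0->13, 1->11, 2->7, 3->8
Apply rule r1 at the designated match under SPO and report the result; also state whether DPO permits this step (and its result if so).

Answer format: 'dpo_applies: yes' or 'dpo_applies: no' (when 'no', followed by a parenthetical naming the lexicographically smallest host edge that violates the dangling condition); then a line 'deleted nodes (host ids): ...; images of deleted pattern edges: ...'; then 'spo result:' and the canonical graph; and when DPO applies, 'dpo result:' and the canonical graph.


dpo_applies: yes
deleted nodes (host ids): 13; images of deleted pattern edges: (13,7,has); (13,8,has); (13,11,has)
spo result:
nodes: 5:pt, 7:pt, 8:pt, 9:pt, 10:pt, 11:pt, 14:F, 17:F, 18:pt, 19:pt, 20:pt, 21:F, 22:F, 23:F, 24:F
edges: (14,8,has); (14,9,has); (14,10,hask); (14,11,has); (17,5,has); (17,7,has); (17,8,has); (21,11,has); (21,18,has); (21,20,has); (22,7,has); (22,18,has); (22,19,has); (23,8,has); (23,19,has); (23,20,has); (24,18,has); (24,19,has); (24,20,has)
dpo result:
nodes: 5:pt, 7:pt, 8:pt, 9:pt, 10:pt, 11:pt, 14:F, 17:F, 18:pt, 19:pt, 20:pt, 21:F, 22:F, 23:F, 24:F
edges: (14,8,has); (14,9,has); (14,10,hask); (14,11,has); (17,5,has); (17,7,has); (17,8,has); (21,11,has); (21,18,has); (21,20,has); (22,7,has); (22,18,has); (22,19,has); (23,8,has); (23,19,has); (23,20,has); (24,18,has); (24,19,has); (24,20,has)


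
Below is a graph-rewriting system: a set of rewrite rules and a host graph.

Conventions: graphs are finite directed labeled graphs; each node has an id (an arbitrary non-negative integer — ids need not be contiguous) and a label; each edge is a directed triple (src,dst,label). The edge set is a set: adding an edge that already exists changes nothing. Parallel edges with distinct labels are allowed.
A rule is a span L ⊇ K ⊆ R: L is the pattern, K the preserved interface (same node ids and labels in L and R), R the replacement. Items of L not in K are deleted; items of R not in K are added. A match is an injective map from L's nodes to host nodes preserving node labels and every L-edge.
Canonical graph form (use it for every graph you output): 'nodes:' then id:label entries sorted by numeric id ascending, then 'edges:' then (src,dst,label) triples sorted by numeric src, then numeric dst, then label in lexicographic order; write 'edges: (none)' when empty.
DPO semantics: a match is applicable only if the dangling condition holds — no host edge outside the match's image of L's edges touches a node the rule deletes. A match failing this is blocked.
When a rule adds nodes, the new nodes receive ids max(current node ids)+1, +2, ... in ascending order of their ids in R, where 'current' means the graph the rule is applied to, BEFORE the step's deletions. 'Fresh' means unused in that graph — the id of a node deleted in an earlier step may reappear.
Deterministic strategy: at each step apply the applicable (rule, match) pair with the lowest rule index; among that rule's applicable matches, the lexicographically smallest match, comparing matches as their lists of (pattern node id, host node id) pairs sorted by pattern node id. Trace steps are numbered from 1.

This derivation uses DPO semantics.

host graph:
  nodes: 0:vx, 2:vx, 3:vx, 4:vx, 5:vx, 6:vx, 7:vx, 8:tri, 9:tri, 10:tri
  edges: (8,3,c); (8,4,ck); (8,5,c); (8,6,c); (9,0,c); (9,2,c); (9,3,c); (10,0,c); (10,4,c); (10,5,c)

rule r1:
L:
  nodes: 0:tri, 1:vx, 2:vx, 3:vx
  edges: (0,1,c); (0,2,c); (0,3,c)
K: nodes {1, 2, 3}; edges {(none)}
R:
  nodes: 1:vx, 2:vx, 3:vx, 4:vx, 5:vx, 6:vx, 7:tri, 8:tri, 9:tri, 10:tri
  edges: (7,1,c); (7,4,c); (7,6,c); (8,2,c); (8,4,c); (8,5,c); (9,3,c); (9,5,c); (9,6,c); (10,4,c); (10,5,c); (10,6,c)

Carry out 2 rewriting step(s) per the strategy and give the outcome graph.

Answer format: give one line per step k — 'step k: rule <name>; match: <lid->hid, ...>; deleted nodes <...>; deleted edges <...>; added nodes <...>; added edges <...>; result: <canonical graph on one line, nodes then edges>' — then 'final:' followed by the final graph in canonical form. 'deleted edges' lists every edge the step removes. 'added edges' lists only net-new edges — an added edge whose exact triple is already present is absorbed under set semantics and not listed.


step 1: rule r1; match: 0->9, 1->0, 2->2, 3->3; deleted nodes 9; deleted edges (9,0,c); (9,2,c); (9,3,c); added nodes 11, 12, 13, 14, 15, 16, 17; added edges (14,0,c); (14,11,c); (14,13,c); (15,2,c); (15,11,c); (15,12,c); (16,3,c); (16,12,c); (16,13,c); (17,11,c); (17,12,c); (17,13,c); result: nodes: 0:vx, 2:vx, 3:vx, 4:vx, 5:vx, 6:vx, 7:vx, 8:tri, 10:tri, 11:vx, 12:vx, 13:vx, 14:tri, 15:tri, 16:tri, 17:tri edges: (8,3,c); (8,4,ck); (8,5,c); (8,6,c); (10,0,c); (10,4,c); (10,5,c); (14,0,c); (14,11,c); (14,13,c); (15,2,c); (15,11,c); (15,12,c); (16,3,c); (16,12,c); (16,13,c); (17,11,c); (17,12,c); (17,13,c)
step 2: rule r1; match: 0->10, 1->0, 2->4, 3->5; deleted nodes 10; deleted edges (10,0,c); (10,4,c); (10,5,c); added nodes 18, 19, 20, 21, 22, 23, 24; added edges (21,0,c); (21,18,c); (21,20,c); (22,4,c); (22,18,c); (22,19,c); (23,5,c); (23,19,c); (23,20,c); (24,18,c); (24,19,c); (24,20,c); result: nodes: 0:vx, 2:vx, 3:vx, 4:vx, 5:vx, 6:vx, 7:vx, 8:tri, 11:vx, 12:vx, 13:vx, 14:tri, 15:tri, 16:tri, 17:tri, 18:vx, 19:vx, 20:vx, 21:tri, 22:tri, 23:tri, 24:tri edges: (8,3,c); (8,4,ck); (8,5,c); (8,6,c); (14,0,c); (14,11,c); (14,13,c); (15,2,c); (15,11,c); (15,12,c); (16,3,c); (16,12,c); (16,13,c); (17,11,c); (17,12,c); (17,13,c); (21,0,c); (21,18,c); (21,20,c); (22,4,c); (22,18,c); (22,19,c); (23,5,c); (23,19,c); (23,20,c); (24,18,c); (24,19,c); (24,20,c)
final:
nodes: 0:vx, 2:vx, 3:vx, 4:vx, 5:vx, 6:vx, 7:vx, 8:tri, 11:vx, 12:vx, 13:vx, 14:tri, 15:tri, 16:tri, 17:tri, 18:vx, 19:vx, 20:vx, 21:tri, 22:tri, 23:tri, 24:tri
edges: (8,3,c); (8,4,ck); (8,5,c); (8,6,c); (14,0,c); (14,11,c); (14,13,c); (15,2,c); (15,11,c); (15,12,c); (16,3,c); (16,12,c); (16,13,c); (17,11,c); (17,12,c); (17,13,c); (21,0,c); (21,18,c); (21,20,c); (22,4,c); (22,18,c); (22,19,c); (23,5,c); (23,19,c); (23,20,c); (24,18,c); (24,19,c); (24,20,c)


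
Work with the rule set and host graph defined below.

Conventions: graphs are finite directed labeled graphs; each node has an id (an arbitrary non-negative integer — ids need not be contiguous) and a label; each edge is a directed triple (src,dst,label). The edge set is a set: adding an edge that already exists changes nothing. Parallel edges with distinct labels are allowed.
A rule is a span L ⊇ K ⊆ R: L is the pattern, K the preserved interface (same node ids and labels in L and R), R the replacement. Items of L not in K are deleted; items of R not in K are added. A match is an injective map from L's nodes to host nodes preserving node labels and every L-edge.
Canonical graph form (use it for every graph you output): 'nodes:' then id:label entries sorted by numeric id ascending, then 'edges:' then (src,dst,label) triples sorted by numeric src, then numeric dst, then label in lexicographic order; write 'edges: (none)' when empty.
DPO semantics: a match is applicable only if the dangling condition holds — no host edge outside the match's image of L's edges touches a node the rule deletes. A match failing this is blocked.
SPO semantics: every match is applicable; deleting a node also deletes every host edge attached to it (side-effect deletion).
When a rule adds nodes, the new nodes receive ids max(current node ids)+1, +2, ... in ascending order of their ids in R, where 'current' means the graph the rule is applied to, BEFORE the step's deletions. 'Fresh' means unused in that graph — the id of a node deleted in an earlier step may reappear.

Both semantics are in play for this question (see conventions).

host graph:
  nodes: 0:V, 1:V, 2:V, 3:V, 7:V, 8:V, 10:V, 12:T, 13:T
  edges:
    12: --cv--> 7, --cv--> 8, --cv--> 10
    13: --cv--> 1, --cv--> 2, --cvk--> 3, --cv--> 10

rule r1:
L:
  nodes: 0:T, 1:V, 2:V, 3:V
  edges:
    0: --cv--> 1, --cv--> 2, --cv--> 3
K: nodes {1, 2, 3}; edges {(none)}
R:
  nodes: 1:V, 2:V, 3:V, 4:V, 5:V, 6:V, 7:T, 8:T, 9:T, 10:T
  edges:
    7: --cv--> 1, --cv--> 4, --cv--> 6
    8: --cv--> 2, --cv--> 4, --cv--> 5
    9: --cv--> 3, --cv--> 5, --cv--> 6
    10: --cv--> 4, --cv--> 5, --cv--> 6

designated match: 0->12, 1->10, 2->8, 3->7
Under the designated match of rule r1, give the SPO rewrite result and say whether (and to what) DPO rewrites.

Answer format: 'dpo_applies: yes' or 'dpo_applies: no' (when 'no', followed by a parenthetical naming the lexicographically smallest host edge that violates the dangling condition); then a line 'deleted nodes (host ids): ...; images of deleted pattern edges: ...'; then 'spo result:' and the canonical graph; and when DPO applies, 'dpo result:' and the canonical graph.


dpo_applies: yes
deleted nodes (host ids): 12; images of deleted pattern edges: (12,7,cv); (12,8,cv); (12,10,cv)
spo result:
nodes: 0:V, 1:V, 2:V, 3:V, 7:V, 8:V, 10:V, 13:T, 14:V, 15:V, 16:V, 17:T, 18:T, 19:T, 20:T
edges: (13,1,cv); (13,2,cv); (13,3,cvk); (13,10,cv); (17,10,cv); (17,14,cv); (17,16,cv); (18,8,cv); (18,14,cv); (18,15,cv); (19,7,cv); (19,15,cv); (19,16,cv); (20,14,cv); (20,15,cv); (20,16,cv)
dpo result:
nodes: 0:V, 1:V, 2:V, 3:V, 7:V, 8:V, 10:V, 13:T, 14:V, 15:V, 16:V, 17:T, 18:T, 19:T, 20:T
edges: (13,1,cv); (13,2,cv); (13,3,cvk); (13,10,cv); (17,10,cv); (17,14,cv); (17,16,cv); (18,8,cv); (18,14,cv); (18,15,cv); (19,7,cv); (19,15,cv); (19,16,cv); (20,14,cv); (20,15,cv); (20,16,cv)


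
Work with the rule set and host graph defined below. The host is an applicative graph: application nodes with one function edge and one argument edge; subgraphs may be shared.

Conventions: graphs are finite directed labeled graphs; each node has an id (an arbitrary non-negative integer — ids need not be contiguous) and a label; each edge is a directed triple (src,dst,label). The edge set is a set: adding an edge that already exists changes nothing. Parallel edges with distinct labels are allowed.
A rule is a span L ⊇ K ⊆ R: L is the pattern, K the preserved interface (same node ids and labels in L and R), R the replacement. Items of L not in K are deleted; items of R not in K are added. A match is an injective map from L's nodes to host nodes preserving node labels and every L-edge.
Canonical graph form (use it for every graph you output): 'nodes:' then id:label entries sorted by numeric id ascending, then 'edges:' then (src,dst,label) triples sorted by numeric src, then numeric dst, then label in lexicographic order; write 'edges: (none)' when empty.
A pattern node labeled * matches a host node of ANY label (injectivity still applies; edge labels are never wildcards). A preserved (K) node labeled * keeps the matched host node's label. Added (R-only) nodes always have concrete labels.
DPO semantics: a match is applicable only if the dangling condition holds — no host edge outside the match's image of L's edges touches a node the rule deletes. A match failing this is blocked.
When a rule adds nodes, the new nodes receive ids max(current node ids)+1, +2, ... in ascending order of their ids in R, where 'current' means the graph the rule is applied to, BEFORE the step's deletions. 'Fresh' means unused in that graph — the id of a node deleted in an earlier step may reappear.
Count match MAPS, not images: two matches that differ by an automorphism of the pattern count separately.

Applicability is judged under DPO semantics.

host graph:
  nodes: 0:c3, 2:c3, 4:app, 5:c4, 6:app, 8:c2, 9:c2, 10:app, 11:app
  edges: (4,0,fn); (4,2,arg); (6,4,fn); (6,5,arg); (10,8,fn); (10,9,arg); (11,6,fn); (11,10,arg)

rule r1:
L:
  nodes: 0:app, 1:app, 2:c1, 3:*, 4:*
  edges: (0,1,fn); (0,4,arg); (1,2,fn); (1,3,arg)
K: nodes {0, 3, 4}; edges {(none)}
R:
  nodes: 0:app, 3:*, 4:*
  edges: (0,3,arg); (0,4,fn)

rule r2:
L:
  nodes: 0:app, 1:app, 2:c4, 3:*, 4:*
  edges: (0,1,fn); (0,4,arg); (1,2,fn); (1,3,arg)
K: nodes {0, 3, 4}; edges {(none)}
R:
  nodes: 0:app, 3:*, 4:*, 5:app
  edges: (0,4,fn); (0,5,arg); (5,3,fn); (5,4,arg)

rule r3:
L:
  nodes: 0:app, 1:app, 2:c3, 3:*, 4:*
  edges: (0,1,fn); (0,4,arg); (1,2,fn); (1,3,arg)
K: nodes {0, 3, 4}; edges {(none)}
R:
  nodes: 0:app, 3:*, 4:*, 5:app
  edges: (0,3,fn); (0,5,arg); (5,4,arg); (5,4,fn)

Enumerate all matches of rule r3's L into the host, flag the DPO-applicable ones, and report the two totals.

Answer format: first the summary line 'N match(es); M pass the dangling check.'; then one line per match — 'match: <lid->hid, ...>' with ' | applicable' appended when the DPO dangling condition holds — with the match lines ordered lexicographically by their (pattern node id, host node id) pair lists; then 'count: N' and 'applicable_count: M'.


1 match(es); 1 pass the dangling check.
match: 0->6, 1->4, 2->0, 3->2, 4->5 | applicable
count: 1
applicable_count: 1


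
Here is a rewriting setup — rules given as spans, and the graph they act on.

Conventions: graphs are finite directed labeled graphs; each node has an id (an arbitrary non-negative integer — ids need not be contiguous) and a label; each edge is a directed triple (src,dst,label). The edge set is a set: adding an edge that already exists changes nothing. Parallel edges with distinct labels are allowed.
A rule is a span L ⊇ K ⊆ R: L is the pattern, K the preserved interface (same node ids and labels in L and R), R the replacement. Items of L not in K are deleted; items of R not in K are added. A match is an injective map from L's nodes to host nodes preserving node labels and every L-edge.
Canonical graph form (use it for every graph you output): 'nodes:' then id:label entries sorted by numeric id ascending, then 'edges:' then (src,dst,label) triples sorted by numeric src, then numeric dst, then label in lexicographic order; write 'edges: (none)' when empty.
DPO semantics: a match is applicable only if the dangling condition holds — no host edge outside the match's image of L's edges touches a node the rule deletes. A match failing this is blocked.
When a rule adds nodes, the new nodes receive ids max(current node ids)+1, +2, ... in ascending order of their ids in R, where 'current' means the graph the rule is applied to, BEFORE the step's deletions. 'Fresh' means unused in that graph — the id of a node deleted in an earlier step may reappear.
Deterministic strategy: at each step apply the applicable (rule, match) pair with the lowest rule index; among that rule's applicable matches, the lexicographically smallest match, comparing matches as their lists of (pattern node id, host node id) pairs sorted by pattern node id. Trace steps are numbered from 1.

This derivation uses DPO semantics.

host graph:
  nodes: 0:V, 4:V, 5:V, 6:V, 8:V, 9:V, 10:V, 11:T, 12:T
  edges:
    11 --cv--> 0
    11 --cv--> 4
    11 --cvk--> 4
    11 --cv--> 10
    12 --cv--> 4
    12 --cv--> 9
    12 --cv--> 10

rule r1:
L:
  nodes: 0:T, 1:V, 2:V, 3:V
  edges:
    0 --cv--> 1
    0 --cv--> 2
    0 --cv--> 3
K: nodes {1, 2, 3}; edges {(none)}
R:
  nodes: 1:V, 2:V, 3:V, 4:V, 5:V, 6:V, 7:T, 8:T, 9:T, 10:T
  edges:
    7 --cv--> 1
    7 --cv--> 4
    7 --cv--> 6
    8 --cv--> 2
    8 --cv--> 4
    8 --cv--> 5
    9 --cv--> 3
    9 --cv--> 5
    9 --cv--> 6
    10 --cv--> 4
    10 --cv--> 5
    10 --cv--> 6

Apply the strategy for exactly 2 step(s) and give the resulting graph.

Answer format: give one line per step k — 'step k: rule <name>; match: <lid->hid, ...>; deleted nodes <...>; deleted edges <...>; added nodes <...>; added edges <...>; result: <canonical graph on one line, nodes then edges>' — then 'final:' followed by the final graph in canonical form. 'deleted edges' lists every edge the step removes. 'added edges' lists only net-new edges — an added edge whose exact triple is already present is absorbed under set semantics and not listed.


step 1: rule r1; match: 0->12, 1->4, 2->9, 3->10; deleted nodes 12; deleted edges (12,4,cv); (12,9,cv); (12,10,cv); added nodes 13, 14, 15, 16, 17, 18, 19; added edges (16,4,cv); (16,13,cv); (16,15,cv); (17,9,cv); (17,13,cv); (17,14,cv); (18,10,cv); (18,14,cv); (18,15,cv); (19,13,cv); (19,14,cv); (19,15,cv); result: nodes: 0:V, 4:V, 5:V, 6:V, 8:V, 9:V, 10:V, 11:T, 13:V, 14:V, 15:V, 16:T, 17:T, 18:T, 19:T edges: (11,0,cv); (11,4,cv); (11,4,cvk); (11,10,cv); (16,4,cv); (16,13,cv); (16,15,cv); (17,9,cv); (17,13,cv); (17,14,cv); (18,10,cv); (18,14,cv); (18,15,cv); (19,13,cv); (19,14,cv); (19,15,cv)
step 2: rule r1; match: 0->16, 1->4, 2->13, 3->15; deleted nodes 16; deleted edges (16,4,cv); (16,13,cv); (16,15,cv); added nodes 20, 21, 22, 23, 24, 25, 26; added edges (23,4,cv); (23,20,cv); (23,22,cv); (24,13,cv); (24,20,cv); (24,21,cv); (25,15,cv); (25,21,cv); (25,22,cv); (26,20,cv); (26,21,cv); (26,22,cv); result: nodes: 0:V, 4:V, 5:V, 6:V, 8:V, 9:V, 10:V, 11:T, 13:V, 14:V, 15:V, 17:T, 18:T, 19:T, 20:V, 21:V, 22:V, 23:T, 24:T, 25:T, 26:T edges: (11,0,cv); (11,4,cv); (11,4,cvk); (11,10,cv); (17,9,cv); (17,13,cv); (17,14,cv); (18,10,cv); (18,14,cv); (18,15,cv); (19,13,cv); (19,14,cv); (19,15,cv); (23,4,cv); (23,20,cv); (23,22,cv); (24,13,cv); (24,20,cv); (24,21,cv); (25,15,cv); (25,21,cv); (25,22,cv); (26,20,cv); (26,21,cv); (26,22,cv)
final:
nodes: 0:V, 4:V, 5:V, 6:V, 8:V, 9:V, 10:V, 11:T, 13:V, 14:V, 15:V, 17:T, 18:T, 19:T, 20:V, 21:V, 22:V, 23:T, 24:T, 25:T, 26:T
edges: (11,0,cv); (11,4,cv); (11,4,cvk); (11,10,cv); (17,9,cv); (17,13,cv); (17,14,cv); (18,10,cv); (18,14,cv); (18,15,cv); (19,13,cv); (19,14,cv); (19,15,cv); (23,4,cv); (23,20,cv); (23,22,cv); (24,13,cv); (24,20,cv); (24,21,cv); (25,15,cv); (25,21,cv); (25,22,cv); (26,20,cv); (26,21,cv); (26,22,cv)


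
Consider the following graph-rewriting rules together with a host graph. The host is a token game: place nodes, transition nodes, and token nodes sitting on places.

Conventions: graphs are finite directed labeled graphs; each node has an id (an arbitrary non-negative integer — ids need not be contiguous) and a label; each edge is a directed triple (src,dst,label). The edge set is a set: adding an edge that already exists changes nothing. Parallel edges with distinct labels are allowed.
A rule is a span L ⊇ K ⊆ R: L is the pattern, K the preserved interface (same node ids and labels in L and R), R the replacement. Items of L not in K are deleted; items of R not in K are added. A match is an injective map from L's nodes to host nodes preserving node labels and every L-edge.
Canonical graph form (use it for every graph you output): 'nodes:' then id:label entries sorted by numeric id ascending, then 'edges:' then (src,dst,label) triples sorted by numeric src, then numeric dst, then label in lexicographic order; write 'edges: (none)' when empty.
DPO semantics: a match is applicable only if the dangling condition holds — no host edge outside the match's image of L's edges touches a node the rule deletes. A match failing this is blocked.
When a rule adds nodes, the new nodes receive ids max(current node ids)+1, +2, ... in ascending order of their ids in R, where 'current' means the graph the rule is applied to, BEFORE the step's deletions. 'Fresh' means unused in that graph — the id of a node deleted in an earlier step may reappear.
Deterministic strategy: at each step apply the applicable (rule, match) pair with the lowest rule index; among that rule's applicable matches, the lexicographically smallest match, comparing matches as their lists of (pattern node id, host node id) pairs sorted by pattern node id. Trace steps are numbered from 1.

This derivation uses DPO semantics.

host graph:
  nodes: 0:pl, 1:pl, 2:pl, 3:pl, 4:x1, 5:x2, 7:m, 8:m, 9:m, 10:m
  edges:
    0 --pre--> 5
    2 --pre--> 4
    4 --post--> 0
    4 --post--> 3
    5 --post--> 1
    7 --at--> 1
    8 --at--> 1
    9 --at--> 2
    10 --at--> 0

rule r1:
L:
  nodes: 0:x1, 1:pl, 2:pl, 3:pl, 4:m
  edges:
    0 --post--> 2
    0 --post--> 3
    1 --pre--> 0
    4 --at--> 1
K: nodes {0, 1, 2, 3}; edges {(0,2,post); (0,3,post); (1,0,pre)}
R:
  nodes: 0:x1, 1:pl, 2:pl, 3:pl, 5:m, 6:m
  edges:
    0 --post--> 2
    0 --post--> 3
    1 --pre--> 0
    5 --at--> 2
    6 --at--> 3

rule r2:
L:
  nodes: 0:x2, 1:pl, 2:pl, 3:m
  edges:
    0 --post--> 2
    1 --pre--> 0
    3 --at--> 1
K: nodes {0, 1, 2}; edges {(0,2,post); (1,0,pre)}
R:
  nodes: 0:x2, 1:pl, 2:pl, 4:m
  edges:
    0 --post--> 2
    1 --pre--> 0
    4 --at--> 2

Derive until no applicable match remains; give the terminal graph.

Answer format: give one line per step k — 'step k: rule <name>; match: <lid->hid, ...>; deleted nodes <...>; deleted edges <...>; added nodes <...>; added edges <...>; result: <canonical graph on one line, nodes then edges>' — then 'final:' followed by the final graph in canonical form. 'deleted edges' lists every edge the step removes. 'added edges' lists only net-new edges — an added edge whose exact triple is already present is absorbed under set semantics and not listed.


step 1: rule r1; match: 0->4, 1->2, 2->0, 3->3, 4->9; deleted nodes 9; deleted edges (9,2,at); added nodes 11, 12; added edges (11,0,at); (12,3,at); result: nodes: 0:pl, 1:pl, 2:pl, 3:pl, 4:x1, 5:x2, 7:m, 8:m, 10:m, 11:m, 12:m edges: (0,5,pre); (2,4,pre); (4,0,post); (4,3,post); (5,1,post); (7,1,at); (8,1,at); (10,0,at); (11,0,at); (12,3,at)
step 2: rule r2; match: 0->5, 1->0, 2->1, 3->10; deleted nodes 10; deleted edges (10,0,at); added nodes 13; added edges (13,1,at); result: nodes: 0:pl, 1:pl, 2:pl, 3:pl, 4:x1, 5:x2, 7:m, 8:m, 11:m, 12:m, 13:m edges: (0,5,pre); (2,4,pre); (4,0,post); (4,3,post); (5,1,post); (7,1,at); (8,1,at); (11,0,at); (12,3,at); (13,1,at)
step 3: rule r2; match: 0->5, 1->0, 2->1, 3->11; deleted nodes 11; deleted edges (11,0,at); added nodes 14; added edges (14,1,at); result: nodes: 0:pl, 1:pl, 2:pl, 3:pl, 4:x1, 5:x2, 7:m, 8:m, 12:m, 13:m, 14:m edges: (0,5,pre); (2,4,pre); (4,0,post); (4,3,post); (5,1,post); (7,1,at); (8,1,at); (12,3,at); (13,1,at); (14,1,at)
final:
nodes: 0:pl, 1:pl, 2:pl, 3:pl, 4:x1, 5:x2, 7:m, 8:m, 12:m, 13:m, 14:m
edges: (0,5,pre); (2,4,pre); (4,0,post); (4,3,post); (5,1,post); (7,1,at); (8,1,at); (12,3,at); (13,1,at); (14,1,at)


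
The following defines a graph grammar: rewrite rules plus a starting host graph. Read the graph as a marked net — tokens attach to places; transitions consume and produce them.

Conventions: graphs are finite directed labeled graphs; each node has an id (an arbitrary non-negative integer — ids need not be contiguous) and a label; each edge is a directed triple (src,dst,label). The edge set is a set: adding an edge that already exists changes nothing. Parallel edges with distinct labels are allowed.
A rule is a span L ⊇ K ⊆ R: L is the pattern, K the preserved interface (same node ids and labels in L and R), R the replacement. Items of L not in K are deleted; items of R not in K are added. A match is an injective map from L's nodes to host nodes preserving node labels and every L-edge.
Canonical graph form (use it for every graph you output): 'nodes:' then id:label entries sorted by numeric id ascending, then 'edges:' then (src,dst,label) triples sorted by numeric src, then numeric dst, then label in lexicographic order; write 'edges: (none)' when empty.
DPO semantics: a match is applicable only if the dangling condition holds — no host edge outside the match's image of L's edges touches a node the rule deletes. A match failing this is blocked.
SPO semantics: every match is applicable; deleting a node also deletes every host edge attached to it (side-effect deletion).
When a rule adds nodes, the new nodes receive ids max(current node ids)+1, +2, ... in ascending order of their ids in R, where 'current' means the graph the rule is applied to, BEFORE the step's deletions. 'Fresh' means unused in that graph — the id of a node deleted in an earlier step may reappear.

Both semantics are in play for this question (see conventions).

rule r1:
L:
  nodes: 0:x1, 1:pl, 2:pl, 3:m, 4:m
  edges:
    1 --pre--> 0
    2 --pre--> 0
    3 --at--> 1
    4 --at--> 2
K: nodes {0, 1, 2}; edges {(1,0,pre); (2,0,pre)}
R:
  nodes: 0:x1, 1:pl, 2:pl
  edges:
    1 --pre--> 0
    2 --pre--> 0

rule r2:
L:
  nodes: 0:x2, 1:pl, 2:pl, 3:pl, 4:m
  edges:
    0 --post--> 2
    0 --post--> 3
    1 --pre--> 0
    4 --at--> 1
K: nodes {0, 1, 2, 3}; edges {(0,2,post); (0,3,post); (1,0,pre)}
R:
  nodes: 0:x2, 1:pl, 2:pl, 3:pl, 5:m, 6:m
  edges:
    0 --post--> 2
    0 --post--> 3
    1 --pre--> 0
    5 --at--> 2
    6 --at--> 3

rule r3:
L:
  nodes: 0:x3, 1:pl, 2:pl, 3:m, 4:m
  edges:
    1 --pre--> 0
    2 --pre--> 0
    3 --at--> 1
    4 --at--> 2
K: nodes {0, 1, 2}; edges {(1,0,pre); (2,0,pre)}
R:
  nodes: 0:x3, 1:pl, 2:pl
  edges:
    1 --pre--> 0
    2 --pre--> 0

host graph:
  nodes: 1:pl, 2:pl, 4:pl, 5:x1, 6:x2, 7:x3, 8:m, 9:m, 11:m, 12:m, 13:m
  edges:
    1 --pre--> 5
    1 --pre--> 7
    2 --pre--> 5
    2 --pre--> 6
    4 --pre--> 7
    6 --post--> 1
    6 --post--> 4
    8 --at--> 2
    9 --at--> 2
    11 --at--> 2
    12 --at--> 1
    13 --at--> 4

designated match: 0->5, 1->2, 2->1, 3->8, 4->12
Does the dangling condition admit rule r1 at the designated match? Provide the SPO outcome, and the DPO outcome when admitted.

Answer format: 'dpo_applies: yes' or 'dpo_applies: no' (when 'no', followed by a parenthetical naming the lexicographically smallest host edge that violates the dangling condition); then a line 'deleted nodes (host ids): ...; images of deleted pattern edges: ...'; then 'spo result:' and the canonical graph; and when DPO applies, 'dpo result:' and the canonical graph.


dpo_applies: yes
deleted nodes (host ids): 8, 12; images of deleted pattern edges: (8,2,at); (12,1,at)
spo result:
nodes: 1:pl, 2:pl, 4:pl, 5:x1, 6:x2, 7:x3, 9:m, 11:m, 13:m
edges: (1,5,pre); (1,7,pre); (2,5,pre); (2,6,pre); (4,7,pre); (6,1,post); (6,4,post); (9,2,at); (11,2,at); (13,4,at)
dpo result:
nodes: 1:pl, 2:pl, 4:pl, 5:x1, 6:x2, 7:x3, 9:m, 11:m, 13:m
edges: (1,5,pre); (1,7,pre); (2,5,pre); (2,6,pre); (4,7,pre); (6,1,post); (6,4,post); (9,2,at); (11,2,at); (13,4,at)
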